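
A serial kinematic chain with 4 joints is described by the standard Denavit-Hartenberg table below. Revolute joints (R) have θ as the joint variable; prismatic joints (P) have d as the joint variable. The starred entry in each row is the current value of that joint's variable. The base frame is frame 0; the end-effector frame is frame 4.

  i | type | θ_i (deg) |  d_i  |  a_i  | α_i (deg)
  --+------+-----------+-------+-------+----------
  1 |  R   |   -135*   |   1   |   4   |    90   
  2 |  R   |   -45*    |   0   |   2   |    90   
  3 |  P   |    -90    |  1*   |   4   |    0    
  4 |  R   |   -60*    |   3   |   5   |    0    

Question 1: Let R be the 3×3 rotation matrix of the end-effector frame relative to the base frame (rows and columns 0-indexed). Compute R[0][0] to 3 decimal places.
0.787

End-effector x-axis (col 0 of R) = (0.7866,0.0795,0.6124)
R[0][0] = 0.7866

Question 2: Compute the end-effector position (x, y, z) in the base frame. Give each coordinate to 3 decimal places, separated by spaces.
after link 1: o_1 = (-2.8284, -2.8284, 1.0000)
after link 2: o_2 = (-3.8284, -3.8284, -0.4142)
after link 3: o_3 = (-0.5000, -6.1569, -1.1213)
after link 4: o_4 = (4.9328, -4.2596, -0.1808)

4.933 -4.260 -0.181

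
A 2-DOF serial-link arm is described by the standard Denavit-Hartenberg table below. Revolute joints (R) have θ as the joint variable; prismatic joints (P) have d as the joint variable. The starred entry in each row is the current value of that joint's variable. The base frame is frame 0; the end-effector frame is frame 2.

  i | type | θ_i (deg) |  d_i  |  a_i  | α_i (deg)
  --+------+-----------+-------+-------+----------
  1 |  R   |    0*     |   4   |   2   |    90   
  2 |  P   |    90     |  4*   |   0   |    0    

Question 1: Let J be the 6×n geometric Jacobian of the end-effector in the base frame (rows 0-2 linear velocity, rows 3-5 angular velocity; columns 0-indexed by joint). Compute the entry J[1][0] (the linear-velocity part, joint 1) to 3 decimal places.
axis z_0 = ẑ; lever o_n−o_0 = (2.0000,-4.0000,4.0000)
cross product → J_v[:, 0] = (4.0000,2.0000,-0.0000)
J_ω[:, 0] = z_0
entry J[1][0] = 2.0000

2.000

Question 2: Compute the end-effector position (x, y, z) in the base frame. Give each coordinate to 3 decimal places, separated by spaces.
after link 1: o_1 = (2.0000, 0.0000, 4.0000)
after link 2: o_2 = (2.0000, -4.0000, 4.0000)

2.000 -4.000 4.000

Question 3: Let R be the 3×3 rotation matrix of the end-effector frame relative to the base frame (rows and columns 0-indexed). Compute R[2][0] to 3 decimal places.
End-effector x-axis (col 0 of R) = (0.0000,0.0000,1.0000)
R[2][0] = 1.0000

1.000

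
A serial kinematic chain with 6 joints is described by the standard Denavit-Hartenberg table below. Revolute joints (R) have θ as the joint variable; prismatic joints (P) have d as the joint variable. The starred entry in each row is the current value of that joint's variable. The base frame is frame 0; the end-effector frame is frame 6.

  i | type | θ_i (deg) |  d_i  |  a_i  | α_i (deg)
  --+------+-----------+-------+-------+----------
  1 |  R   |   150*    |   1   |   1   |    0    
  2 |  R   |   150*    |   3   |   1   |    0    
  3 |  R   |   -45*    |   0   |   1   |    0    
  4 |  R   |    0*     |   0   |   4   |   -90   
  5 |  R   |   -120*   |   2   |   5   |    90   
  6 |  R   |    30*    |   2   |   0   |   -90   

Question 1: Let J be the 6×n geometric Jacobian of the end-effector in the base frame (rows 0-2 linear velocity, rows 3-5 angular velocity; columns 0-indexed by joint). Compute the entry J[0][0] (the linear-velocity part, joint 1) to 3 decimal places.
axis z_0 = ẑ; lever o_n−o_0 = (1.3671,-1.6254,7.3301)
cross product → J_v[:, 0] = (1.6254,1.3671,-0.0000)
J_ω[:, 0] = z_0
entry J[0][0] = 1.6254

1.625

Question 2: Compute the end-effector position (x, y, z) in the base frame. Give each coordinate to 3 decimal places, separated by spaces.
1.367 -1.625 7.330

after link 1: o_1 = (-0.8660, 0.5000, 1.0000)
after link 2: o_2 = (-0.3660, -0.3660, 4.0000)
after link 3: o_3 = (-0.6248, -1.3320, 4.0000)
after link 4: o_4 = (-1.6601, -5.1957, 4.0000)
after link 5: o_5 = (0.9188, -3.2985, 8.3301)
after link 6: o_6 = (1.3671, -1.6254, 7.3301)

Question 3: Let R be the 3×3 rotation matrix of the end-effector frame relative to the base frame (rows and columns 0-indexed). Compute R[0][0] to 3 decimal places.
End-effector x-axis (col 0 of R) = (0.5950,0.2888,0.7500)
R[0][0] = 0.5950

0.595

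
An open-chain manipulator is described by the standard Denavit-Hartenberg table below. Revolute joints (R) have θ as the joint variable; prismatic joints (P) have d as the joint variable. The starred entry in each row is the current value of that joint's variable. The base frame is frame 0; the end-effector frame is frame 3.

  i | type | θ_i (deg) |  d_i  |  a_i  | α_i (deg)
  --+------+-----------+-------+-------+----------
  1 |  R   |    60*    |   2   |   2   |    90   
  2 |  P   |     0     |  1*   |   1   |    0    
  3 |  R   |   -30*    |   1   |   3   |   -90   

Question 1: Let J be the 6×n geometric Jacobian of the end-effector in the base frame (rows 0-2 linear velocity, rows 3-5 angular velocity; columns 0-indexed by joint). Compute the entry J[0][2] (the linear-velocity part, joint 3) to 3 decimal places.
0.750

axis z_2 = (0.8660,-0.5000,0.0000); lever o_n−o_2 = (2.1651,1.7500,-1.5000)
cross product → J_v[:, 2] = (0.7500,1.2990,2.5981)
J_ω[:, 2] = z_2
entry J[0][2] = 0.7500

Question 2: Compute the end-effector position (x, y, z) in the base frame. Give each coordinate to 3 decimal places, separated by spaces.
4.531 3.848 0.500

after link 1: o_1 = (1.0000, 1.7321, 2.0000)
after link 2: o_2 = (2.3660, 2.0981, 2.0000)
after link 3: o_3 = (4.5311, 3.8481, 0.5000)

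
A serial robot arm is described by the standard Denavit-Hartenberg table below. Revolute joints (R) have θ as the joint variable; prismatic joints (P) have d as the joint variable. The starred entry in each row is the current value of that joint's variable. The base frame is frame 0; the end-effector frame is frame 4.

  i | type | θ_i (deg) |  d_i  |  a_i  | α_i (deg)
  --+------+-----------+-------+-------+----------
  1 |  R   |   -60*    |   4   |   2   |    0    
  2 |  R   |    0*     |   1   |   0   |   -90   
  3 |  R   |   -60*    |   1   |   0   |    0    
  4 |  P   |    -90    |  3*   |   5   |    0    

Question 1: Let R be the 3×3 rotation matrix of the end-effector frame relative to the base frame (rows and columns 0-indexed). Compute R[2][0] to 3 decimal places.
0.500

End-effector x-axis (col 0 of R) = (-0.4330,0.7500,0.5000)
R[2][0] = 0.5000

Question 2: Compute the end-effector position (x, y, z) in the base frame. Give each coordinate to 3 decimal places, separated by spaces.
after link 1: o_1 = (1.0000, -1.7321, 4.0000)
after link 2: o_2 = (1.0000, -1.7321, 5.0000)
after link 3: o_3 = (1.8660, -1.2321, 5.0000)
after link 4: o_4 = (2.2990, 4.0179, 7.5000)

2.299 4.018 7.500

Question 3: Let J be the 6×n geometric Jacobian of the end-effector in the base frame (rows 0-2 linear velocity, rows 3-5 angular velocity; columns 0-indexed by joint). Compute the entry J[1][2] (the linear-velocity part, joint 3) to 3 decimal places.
-2.165

axis z_2 = (0.8660,0.5000,0.0000); lever o_n−o_2 = (1.2990,5.7500,2.5000)
cross product → J_v[:, 2] = (1.2500,-2.1651,4.3301)
J_ω[:, 2] = z_2
entry J[1][2] = -2.1651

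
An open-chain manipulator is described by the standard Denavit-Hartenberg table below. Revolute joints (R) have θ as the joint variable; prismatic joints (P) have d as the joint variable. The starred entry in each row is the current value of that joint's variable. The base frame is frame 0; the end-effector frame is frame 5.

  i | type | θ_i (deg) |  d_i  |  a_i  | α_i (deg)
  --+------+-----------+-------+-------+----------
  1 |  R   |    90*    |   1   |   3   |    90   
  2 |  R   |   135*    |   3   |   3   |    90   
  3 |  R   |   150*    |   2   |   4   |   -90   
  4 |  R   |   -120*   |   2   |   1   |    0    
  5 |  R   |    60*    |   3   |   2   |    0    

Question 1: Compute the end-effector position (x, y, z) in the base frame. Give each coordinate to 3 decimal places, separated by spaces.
0.920 8.653 1.849

after link 1: o_1 = (0.0000, 3.0000, 1.0000)
after link 2: o_2 = (3.0000, 0.8787, 3.1213)
after link 3: o_3 = (5.0000, 4.7424, 2.0860)
after link 4: o_4 = (3.0179, 5.7557, 2.2975)
after link 5: o_5 = (0.9199, 8.6535, 1.8492)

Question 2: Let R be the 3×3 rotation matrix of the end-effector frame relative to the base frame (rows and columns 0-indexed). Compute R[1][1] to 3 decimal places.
0.177

End-effector y-axis (col 1 of R) = (0.4330,0.1768,-0.8839)
R[1][1] = 0.1768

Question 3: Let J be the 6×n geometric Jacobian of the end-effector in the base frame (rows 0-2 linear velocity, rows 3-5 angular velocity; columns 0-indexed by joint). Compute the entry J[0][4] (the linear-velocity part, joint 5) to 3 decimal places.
axis z_4 = (-0.8660,0.3536,-0.3536); lever o_n−o_4 = (-2.0981,2.8978,-0.4483)
cross product → J_v[:, 4] = (0.8660,0.3536,-1.7678)
J_ω[:, 4] = z_4
entry J[0][4] = 0.8660

0.866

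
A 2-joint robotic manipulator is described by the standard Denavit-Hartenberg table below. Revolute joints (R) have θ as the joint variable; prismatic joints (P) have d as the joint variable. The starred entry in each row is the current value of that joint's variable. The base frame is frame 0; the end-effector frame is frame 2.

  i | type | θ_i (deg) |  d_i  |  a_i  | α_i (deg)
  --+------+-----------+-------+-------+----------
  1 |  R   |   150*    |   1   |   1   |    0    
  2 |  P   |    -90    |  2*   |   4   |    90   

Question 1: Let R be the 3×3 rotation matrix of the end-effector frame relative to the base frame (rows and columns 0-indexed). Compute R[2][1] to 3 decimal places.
1.000

End-effector y-axis (col 1 of R) = (-0.0000,0.0000,1.0000)
R[2][1] = 1.0000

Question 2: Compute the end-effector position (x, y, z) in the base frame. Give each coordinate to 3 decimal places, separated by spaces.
1.134 3.964 3.000

after link 1: o_1 = (-0.8660, 0.5000, 1.0000)
after link 2: o_2 = (1.1340, 3.9641, 3.0000)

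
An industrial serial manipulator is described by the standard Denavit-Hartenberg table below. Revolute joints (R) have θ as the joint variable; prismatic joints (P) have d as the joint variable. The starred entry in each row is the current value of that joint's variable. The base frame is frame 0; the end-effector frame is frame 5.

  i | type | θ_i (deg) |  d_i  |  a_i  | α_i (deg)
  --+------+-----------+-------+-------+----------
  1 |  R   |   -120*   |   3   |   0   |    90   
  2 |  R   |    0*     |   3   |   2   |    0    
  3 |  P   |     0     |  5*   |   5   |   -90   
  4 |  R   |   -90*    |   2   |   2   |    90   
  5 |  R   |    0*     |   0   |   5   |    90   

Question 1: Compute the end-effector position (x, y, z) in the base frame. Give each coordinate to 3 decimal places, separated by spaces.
-16.490 1.438 5.000

after link 1: o_1 = (0.0000, 0.0000, 3.0000)
after link 2: o_2 = (-3.5981, -0.2321, 3.0000)
after link 3: o_3 = (-10.4282, -2.0622, 3.0000)
after link 4: o_4 = (-12.1603, -1.0622, 5.0000)
after link 5: o_5 = (-16.4904, 1.4378, 5.0000)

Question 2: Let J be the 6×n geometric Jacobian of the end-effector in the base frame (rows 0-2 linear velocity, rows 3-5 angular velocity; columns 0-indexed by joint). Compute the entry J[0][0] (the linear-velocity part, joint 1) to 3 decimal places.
axis z_0 = ẑ; lever o_n−o_0 = (-16.4904,1.4378,5.0000)
cross product → J_v[:, 0] = (-1.4378,-16.4904,0.0000)
J_ω[:, 0] = z_0
entry J[0][0] = -1.4378

-1.438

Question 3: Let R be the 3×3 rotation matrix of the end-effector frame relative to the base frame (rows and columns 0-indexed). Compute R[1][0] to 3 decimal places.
End-effector x-axis (col 0 of R) = (-0.8660,0.5000,0.0000)
R[1][0] = 0.5000

0.500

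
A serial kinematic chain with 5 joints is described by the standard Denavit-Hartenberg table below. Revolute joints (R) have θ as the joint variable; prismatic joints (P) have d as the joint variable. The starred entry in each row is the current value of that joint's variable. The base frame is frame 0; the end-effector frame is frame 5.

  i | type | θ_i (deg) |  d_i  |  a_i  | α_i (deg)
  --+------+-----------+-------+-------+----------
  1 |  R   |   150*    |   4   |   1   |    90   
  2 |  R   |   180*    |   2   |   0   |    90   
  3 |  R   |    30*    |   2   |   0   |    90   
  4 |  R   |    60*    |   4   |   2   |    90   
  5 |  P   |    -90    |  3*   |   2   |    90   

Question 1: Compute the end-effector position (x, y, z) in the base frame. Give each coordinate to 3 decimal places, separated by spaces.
3.732 0.232 6.232

after link 1: o_1 = (-0.8660, 0.5000, 4.0000)
after link 2: o_2 = (0.1340, 2.2321, 4.0000)
after link 3: o_3 = (0.1340, 2.2321, 6.0000)
after link 4: o_4 = (1.1340, -1.7679, 7.7321)
after link 5: o_5 = (3.7321, 0.2321, 6.2321)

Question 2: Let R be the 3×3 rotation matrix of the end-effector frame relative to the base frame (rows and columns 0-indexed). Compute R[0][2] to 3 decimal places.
-0.500

End-effector z-axis (col 2 of R) = (-0.5000,-0.0000,-0.8660)
R[0][2] = -0.5000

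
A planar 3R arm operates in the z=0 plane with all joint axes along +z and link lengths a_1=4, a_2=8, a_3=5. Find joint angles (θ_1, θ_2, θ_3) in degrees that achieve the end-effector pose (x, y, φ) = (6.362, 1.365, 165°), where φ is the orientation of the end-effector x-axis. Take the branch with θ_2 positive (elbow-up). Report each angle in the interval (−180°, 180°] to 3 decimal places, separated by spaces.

wrist centre = target − a_3·(cos φ, sin φ) = (11.1916, 0.0709)
cos θ_2 = (125.2576−4²−8²)/(2·4·8) = 0.7071; θ_2 = 44.9965° (elbow-up)
β = atan2(0.0709,11.1916) = 0.3630°; ψ = atan2(5.6565,9.6572) = 30.3588°
θ_1 = β − ψ = -29.9958°
θ_3 = φ − θ_1 − θ_2 = 149.9993° (wrapped to (-180°,180°])

-29.996 44.997 149.999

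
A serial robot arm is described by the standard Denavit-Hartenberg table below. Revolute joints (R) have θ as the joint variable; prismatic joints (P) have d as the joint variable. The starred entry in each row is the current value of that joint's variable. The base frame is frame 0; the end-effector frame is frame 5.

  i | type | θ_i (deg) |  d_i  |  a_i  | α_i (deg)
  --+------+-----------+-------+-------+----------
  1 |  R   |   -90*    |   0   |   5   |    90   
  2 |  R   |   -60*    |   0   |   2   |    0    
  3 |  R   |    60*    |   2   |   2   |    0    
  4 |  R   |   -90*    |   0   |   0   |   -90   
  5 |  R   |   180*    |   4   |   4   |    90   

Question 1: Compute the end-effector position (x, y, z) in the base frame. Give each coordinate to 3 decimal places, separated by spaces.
after link 1: o_1 = (0.0000, -5.0000, 0.0000)
after link 2: o_2 = (0.0000, -6.0000, -1.7321)
after link 3: o_3 = (-2.0000, -8.0000, -1.7321)
after link 4: o_4 = (-2.0000, -8.0000, -1.7321)
after link 5: o_5 = (-2.0000, -12.0000, 2.2679)

-2.000 -12.000 2.268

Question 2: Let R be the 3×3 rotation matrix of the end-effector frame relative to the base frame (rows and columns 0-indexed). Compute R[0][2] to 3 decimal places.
End-effector z-axis (col 2 of R) = (1.0000,-0.0000,-0.0000)
R[0][2] = 1.0000

1.000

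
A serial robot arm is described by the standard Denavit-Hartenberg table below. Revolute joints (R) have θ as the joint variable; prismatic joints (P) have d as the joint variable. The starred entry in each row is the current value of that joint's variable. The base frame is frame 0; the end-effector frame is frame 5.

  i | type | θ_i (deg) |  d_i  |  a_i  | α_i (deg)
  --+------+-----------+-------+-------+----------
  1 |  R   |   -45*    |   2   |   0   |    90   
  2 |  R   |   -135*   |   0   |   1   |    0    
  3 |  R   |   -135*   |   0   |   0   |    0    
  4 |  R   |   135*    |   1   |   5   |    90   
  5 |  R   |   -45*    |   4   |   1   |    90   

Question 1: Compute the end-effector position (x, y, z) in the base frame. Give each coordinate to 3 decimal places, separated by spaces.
-5.561 5.146 0.086

after link 1: o_1 = (0.0000, 0.0000, 2.0000)
after link 2: o_2 = (-0.5000, 0.5000, 1.2929)
after link 3: o_3 = (-0.5000, 0.5000, 1.2929)
after link 4: o_4 = (-3.7071, 2.2929, -2.2426)
after link 5: o_5 = (-5.5607, 5.1464, 0.0858)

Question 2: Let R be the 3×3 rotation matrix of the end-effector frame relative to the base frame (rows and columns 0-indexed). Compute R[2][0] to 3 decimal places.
-0.500

End-effector x-axis (col 0 of R) = (0.1464,0.8536,-0.5000)
R[2][0] = -0.5000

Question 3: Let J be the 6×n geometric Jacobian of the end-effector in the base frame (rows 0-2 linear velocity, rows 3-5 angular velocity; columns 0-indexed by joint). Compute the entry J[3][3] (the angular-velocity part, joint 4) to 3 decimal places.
-0.707

axis z_3 = (-0.7071,-0.7071,0.0000); lever o_n−o_3 = (-5.0607,4.6464,-1.2071)
cross product → J_v[:, 3] = (0.8536,-0.8536,-6.8640)
J_ω[:, 3] = z_3
entry J[3][3] = -0.7071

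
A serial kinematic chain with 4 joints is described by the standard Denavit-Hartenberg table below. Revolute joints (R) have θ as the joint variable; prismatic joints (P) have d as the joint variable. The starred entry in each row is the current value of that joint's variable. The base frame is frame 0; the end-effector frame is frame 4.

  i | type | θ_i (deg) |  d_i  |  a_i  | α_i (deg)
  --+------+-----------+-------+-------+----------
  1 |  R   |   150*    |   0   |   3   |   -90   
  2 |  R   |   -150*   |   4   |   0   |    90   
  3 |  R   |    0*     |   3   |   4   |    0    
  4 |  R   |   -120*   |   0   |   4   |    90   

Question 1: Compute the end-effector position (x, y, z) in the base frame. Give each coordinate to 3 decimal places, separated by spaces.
-0.067 -0.580 -1.598

after link 1: o_1 = (-2.5981, 1.5000, 0.0000)
after link 2: o_2 = (-4.5981, -1.9641, 0.0000)
after link 3: o_3 = (-0.2990, -4.4462, -0.5981)
after link 4: o_4 = (-0.0670, -0.5801, -1.5981)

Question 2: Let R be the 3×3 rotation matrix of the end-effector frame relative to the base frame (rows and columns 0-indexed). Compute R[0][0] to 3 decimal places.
0.058

End-effector x-axis (col 0 of R) = (0.0580,0.9665,-0.2500)
R[0][0] = 0.0580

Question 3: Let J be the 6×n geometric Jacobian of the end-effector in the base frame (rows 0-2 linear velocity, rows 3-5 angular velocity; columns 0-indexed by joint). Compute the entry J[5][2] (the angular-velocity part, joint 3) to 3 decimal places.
axis z_2 = (0.4330,-0.2500,-0.8660); lever o_n−o_2 = (4.5311,1.3840,-1.5981)
cross product → J_v[:, 2] = (1.5981,-3.2321,1.7321)
J_ω[:, 2] = z_2
entry J[5][2] = -0.8660

-0.866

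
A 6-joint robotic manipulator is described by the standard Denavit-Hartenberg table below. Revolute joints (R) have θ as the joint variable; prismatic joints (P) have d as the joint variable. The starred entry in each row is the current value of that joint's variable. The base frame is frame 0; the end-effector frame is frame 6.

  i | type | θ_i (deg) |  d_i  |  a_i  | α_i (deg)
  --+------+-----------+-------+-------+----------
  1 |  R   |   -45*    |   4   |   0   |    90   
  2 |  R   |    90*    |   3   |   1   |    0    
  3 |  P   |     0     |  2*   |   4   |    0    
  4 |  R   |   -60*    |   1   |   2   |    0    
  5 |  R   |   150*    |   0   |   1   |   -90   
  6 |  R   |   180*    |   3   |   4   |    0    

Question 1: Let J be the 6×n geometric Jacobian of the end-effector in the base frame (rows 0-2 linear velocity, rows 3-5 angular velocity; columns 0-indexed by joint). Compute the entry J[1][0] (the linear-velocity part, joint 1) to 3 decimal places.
axis z_0 = ẑ; lever o_n−o_0 = (-0.8966,-7.5887,7.0000)
cross product → J_v[:, 0] = (7.5887,-0.8966,0.0000)
J_ω[:, 0] = z_0
entry J[1][0] = -0.8966

-0.897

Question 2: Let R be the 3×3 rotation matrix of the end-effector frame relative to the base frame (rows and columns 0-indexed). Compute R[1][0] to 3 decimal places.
-0.707

End-effector x-axis (col 0 of R) = (0.7071,-0.7071,0.0000)
R[1][0] = -0.7071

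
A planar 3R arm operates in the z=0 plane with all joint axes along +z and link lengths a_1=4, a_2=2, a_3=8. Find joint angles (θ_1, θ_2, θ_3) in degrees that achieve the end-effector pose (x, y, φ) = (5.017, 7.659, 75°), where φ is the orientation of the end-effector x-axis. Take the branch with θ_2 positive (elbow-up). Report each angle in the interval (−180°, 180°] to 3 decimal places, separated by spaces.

wrist centre = target − a_3·(cos φ, sin φ) = (2.9464, -0.0684)
cos θ_2 = (8.6862−4²−2²)/(2·4·2) = -0.7071; θ_2 = 135.0003° (elbow-up)
β = atan2(-0.0684,2.9464) = -1.3300°; ψ = atan2(1.4142,2.5858) = 28.6750°
θ_1 = β − ψ = -30.0050°
θ_3 = φ − θ_1 − θ_2 = -29.9953° (wrapped to (-180°,180°])

-30.005 135.000 -29.995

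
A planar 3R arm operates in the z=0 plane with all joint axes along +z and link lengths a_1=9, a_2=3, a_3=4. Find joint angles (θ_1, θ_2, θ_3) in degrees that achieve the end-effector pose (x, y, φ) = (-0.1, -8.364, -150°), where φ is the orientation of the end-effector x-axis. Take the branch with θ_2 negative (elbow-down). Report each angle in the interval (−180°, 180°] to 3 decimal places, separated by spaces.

wrist centre = target − a_3·(cos φ, sin φ) = (3.3641, -6.3640)
cos θ_2 = (51.8177−9²−3²)/(2·9·3) = -0.7071; θ_2 = -134.9978° (elbow-down)
β = atan2(-6.3640,3.3641) = -62.1384°; ψ = atan2(-2.1214,6.8788) = -17.1397°
θ_1 = β − ψ = -44.9987°
θ_3 = φ − θ_1 − θ_2 = 29.9966° (wrapped to (-180°,180°])

-44.999 -134.998 29.997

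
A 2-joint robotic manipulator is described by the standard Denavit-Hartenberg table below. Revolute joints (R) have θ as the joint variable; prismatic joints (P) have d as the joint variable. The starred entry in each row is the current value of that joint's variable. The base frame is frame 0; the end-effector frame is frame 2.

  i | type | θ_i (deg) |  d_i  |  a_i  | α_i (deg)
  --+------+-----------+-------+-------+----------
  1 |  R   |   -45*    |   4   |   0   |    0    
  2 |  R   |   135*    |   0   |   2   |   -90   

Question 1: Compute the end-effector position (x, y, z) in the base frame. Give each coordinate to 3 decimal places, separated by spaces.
after link 1: o_1 = (0.0000, 0.0000, 4.0000)
after link 2: o_2 = (0.0000, 2.0000, 4.0000)

0.000 2.000 4.000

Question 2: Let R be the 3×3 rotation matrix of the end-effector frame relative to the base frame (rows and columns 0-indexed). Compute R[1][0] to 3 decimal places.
1.000

End-effector x-axis (col 0 of R) = (0.0000,1.0000,0.0000)
R[1][0] = 1.0000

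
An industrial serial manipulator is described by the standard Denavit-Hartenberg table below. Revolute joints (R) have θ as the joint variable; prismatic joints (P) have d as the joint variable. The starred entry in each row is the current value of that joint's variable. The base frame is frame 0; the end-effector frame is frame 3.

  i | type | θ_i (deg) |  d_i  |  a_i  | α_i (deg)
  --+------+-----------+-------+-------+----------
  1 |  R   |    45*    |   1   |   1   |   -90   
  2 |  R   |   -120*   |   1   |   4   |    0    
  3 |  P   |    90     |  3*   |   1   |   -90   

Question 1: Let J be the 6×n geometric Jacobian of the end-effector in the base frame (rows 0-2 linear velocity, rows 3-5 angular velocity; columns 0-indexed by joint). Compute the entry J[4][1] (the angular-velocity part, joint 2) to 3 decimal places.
0.707

axis z_1 = (-0.7071,0.7071,0.0000); lever o_n−o_1 = (-3.6303,2.0266,3.9641)
cross product → J_v[:, 1] = (2.8030,2.8030,1.1340)
J_ω[:, 1] = z_1
entry J[4][1] = 0.7071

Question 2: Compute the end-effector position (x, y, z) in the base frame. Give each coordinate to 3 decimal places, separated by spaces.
after link 1: o_1 = (0.7071, 0.7071, 1.0000)
after link 2: o_2 = (-1.4142, 0.0000, 4.4641)
after link 3: o_3 = (-2.9232, 2.7337, 4.9641)

-2.923 2.734 4.964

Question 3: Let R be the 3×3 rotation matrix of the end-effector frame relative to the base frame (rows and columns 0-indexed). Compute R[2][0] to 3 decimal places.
End-effector x-axis (col 0 of R) = (0.6124,0.6124,0.5000)
R[2][0] = 0.5000

0.500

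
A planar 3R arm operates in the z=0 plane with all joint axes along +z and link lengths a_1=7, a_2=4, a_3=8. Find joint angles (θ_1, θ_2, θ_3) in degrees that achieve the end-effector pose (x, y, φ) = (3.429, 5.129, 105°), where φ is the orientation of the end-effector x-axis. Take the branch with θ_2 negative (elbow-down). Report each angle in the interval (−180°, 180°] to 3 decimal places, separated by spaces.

wrist centre = target − a_3·(cos φ, sin φ) = (5.4996, -2.5984)
cos θ_2 = (36.9968−7²−4²)/(2·7·4) = -0.5001; θ_2 = -120.0038° (elbow-down)
β = atan2(-2.5984,5.4996) = -25.2896°; ψ = atan2(-3.4640,4.9998) = -34.7152°
θ_1 = β − ψ = 9.4256°
θ_3 = φ − θ_1 − θ_2 = -144.4218° (wrapped to (-180°,180°])

9.426 -120.004 -144.422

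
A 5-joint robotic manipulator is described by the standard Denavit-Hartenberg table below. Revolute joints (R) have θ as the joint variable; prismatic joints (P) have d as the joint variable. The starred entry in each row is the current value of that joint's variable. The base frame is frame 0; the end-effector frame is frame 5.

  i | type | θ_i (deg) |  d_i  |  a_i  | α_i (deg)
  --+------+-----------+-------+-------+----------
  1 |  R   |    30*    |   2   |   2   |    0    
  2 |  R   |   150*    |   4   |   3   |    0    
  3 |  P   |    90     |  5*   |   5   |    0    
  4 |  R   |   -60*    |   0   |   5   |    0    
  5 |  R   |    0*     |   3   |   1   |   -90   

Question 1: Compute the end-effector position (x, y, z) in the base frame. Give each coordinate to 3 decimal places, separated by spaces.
-6.464 -7.000 14.000

after link 1: o_1 = (1.7321, 1.0000, 2.0000)
after link 2: o_2 = (-1.2679, 1.0000, 6.0000)
after link 3: o_3 = (-1.2679, -4.0000, 11.0000)
after link 4: o_4 = (-5.5981, -6.5000, 11.0000)
after link 5: o_5 = (-6.4641, -7.0000, 14.0000)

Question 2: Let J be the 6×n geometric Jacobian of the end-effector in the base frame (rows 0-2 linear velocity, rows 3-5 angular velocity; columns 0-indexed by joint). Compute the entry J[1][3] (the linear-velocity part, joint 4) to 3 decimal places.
axis z_3 = (0.0000,0.0000,1.0000); lever o_n−o_3 = (-5.1962,-3.0000,3.0000)
cross product → J_v[:, 3] = (3.0000,-5.1962,0.0000)
J_ω[:, 3] = z_3
entry J[1][3] = -5.1962

-5.196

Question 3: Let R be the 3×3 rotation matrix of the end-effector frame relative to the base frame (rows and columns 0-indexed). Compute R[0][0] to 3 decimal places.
End-effector x-axis (col 0 of R) = (-0.8660,-0.5000,0.0000)
R[0][0] = -0.8660

-0.866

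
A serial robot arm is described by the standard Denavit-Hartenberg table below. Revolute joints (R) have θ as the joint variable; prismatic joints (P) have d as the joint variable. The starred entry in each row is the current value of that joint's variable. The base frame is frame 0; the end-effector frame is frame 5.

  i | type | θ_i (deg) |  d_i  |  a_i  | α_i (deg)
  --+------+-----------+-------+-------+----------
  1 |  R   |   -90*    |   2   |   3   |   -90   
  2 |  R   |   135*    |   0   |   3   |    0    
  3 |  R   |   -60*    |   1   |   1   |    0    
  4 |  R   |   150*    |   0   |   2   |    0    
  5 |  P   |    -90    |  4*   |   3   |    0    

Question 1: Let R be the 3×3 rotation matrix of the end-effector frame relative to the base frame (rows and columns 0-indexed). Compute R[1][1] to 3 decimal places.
0.707

End-effector y-axis (col 1 of R) = (-0.0000,0.7071,0.7071)
R[1][1] = 0.7071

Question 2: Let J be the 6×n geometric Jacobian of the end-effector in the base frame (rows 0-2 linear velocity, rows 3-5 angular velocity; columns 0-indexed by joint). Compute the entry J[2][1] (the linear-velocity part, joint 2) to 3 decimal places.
axis z_1 = (1.0000,0.0000,0.0000); lever o_n−o_1 = (5.0000,5.3980,-3.7944)
cross product → J_v[:, 1] = (-0.0000,3.7944,5.3980)
J_ω[:, 1] = z_1
entry J[2][1] = 5.3980

5.398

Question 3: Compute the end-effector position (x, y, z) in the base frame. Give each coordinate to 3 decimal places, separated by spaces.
5.000 2.398 -1.794

after link 1: o_1 = (0.0000, -3.0000, 2.0000)
after link 2: o_2 = (0.0000, -0.8787, -0.1213)
after link 3: o_3 = (1.0000, -1.1375, -1.0872)
after link 4: o_4 = (1.0000, 0.2767, 0.3270)
after link 5: o_5 = (5.0000, 2.3980, -1.7944)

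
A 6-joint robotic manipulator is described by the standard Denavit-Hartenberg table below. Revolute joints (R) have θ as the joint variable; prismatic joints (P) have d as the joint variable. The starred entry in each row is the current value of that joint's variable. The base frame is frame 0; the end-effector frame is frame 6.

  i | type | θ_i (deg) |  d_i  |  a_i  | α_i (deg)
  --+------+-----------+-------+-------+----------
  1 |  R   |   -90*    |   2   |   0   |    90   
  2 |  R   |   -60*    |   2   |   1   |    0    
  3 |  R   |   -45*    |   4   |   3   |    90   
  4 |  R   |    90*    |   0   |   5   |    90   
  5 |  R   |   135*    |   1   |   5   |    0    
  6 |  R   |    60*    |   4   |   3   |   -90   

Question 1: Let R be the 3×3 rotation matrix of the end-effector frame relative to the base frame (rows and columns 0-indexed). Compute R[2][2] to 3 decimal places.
-0.250

End-effector z-axis (col 2 of R) = (-0.2588,-0.9330,-0.2500)
R[2][2] = -0.2500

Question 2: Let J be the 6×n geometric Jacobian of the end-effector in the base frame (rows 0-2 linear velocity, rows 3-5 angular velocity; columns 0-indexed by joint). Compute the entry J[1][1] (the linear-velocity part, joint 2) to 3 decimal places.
axis z_1 = (-1.0000,-0.0000,0.0000); lever o_n−o_1 = (-4.5667,4.2356,-7.8793)
cross product → J_v[:, 1] = (0.0000,-7.8793,-4.2356)
J_ω[:, 1] = z_1
entry J[1][1] = -7.8793

-7.879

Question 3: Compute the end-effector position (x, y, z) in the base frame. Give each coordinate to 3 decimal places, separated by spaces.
-4.567 4.236 -5.879

after link 1: o_1 = (0.0000, 0.0000, 2.0000)
after link 2: o_2 = (-2.0000, -0.5000, 1.1340)
after link 3: o_3 = (-6.0000, 0.2765, -1.7638)
after link 4: o_4 = (-11.0000, 0.2765, -1.7638)
after link 5: o_5 = (-7.4645, 3.9503, -1.8147)
after link 6: o_6 = (-4.5667, 4.2356, -5.8793)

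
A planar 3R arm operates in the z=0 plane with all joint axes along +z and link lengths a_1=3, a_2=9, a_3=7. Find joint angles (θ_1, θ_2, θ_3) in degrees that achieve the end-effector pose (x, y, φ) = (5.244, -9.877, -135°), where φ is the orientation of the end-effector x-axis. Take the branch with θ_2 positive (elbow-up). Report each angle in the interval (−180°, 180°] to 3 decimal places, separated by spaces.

wrist centre = target − a_3·(cos φ, sin φ) = (10.1937, -4.9273)
cos θ_2 = (128.1903−3²−9²)/(2·3·9) = 0.7072; θ_2 = 44.9902° (elbow-up)
β = atan2(-4.9273,10.1937) = -25.7973°; ψ = atan2(6.3629,9.3651) = 34.1933°
θ_1 = β − ψ = -59.9905°
θ_3 = φ − θ_1 − θ_2 = -119.9997° (wrapped to (-180°,180°])

-59.991 44.990 -120.000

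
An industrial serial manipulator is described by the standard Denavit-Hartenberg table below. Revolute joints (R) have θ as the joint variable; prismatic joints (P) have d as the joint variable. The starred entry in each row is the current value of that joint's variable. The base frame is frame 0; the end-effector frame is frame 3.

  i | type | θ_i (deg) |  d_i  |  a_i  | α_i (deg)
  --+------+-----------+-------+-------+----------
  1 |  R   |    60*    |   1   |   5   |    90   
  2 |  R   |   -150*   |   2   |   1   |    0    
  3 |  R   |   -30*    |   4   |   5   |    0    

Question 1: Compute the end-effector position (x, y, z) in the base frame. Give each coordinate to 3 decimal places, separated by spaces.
4.763 -3.750 0.500

after link 1: o_1 = (2.5000, 4.3301, 1.0000)
after link 2: o_2 = (3.7990, 2.5801, 0.5000)
after link 3: o_3 = (4.7631, -3.7500, 0.5000)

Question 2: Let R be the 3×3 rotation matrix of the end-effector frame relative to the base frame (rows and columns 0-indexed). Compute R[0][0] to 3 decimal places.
End-effector x-axis (col 0 of R) = (-0.5000,-0.8660,0.0000)
R[0][0] = -0.5000

-0.500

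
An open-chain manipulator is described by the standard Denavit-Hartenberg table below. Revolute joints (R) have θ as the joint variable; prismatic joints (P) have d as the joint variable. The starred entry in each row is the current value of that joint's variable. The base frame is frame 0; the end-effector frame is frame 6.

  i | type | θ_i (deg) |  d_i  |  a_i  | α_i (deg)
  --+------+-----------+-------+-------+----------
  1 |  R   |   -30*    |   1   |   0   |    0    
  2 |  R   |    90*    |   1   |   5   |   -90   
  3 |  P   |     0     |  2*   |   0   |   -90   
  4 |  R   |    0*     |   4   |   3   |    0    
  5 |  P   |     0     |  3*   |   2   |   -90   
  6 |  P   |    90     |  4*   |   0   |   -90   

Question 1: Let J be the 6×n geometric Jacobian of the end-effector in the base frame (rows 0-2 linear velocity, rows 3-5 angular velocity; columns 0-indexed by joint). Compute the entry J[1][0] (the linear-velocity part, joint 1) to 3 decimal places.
axis z_0 = ẑ; lever o_n−o_0 = (6.7321,7.6603,-5.0000)
cross product → J_v[:, 0] = (-7.6603,6.7321,0.0000)
J_ω[:, 0] = z_0
entry J[1][0] = 6.7321

6.732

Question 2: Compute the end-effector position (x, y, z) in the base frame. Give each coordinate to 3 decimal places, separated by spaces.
after link 1: o_1 = (0.0000, 0.0000, 1.0000)
after link 2: o_2 = (2.5000, 4.3301, 2.0000)
after link 3: o_3 = (0.7679, 5.3301, 2.0000)
after link 4: o_4 = (2.2679, 7.9282, -2.0000)
after link 5: o_5 = (3.2679, 9.6603, -5.0000)
after link 6: o_6 = (6.7321, 7.6603, -5.0000)

6.732 7.660 -5.000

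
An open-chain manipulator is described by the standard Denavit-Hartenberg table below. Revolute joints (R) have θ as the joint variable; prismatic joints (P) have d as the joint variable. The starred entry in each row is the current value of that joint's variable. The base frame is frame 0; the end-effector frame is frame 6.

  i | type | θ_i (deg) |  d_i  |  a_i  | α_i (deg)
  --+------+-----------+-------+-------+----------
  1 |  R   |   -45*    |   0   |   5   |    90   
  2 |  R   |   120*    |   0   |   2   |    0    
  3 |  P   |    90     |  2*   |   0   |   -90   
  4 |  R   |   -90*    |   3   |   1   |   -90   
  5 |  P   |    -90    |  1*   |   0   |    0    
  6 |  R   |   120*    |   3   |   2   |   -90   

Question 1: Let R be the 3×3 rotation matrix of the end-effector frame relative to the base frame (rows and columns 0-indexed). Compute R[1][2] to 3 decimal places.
0.660

End-effector z-axis (col 2 of R) = (0.0474,0.6597,0.7500)
R[1][2] = 0.6597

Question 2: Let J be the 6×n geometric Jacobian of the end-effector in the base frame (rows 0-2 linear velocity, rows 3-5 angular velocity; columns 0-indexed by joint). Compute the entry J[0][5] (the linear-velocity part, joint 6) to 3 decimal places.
0.095

axis z_5 = (-0.6124,0.6124,-0.5000); lever o_n−o_5 = (-3.4154,0.9659,-0.6340)
cross product → J_v[:, 5] = (0.0947,1.3195,1.5000)
J_ω[:, 5] = z_5
entry J[0][5] = 0.0947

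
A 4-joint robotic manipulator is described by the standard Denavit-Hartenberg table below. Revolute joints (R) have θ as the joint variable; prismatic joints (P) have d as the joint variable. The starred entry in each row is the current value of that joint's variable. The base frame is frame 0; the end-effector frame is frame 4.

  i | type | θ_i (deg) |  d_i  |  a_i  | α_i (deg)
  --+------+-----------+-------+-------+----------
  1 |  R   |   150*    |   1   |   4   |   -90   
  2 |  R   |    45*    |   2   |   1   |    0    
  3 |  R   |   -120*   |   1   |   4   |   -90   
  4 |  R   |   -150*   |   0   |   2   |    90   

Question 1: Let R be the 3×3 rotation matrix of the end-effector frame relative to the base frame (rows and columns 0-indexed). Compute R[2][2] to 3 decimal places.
End-effector z-axis (col 2 of R) = (0.5451,0.6853,-0.4830)
R[2][2] = -0.4830

-0.483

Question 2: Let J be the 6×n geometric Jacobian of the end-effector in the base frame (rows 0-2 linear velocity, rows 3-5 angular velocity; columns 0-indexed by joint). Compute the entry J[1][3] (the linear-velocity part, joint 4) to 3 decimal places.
axis z_3 = (-0.8365,0.4830,-0.2588); lever o_n−o_3 = (-0.1118,-1.0902,-1.6730)
cross product → J_v[:, 3] = (-1.0902,-1.3706,0.9659)
J_ω[:, 3] = z_3
entry J[1][3] = -1.3706

-1.371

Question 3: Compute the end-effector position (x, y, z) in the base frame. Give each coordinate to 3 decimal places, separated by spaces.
-6.585 -0.817 2.484

after link 1: o_1 = (-3.4641, 2.0000, 1.0000)
after link 2: o_2 = (-5.0765, 0.6215, 0.2929)
after link 3: o_3 = (-6.4730, 0.2731, 4.1566)
after link 4: o_4 = (-6.5848, -0.8171, 2.4836)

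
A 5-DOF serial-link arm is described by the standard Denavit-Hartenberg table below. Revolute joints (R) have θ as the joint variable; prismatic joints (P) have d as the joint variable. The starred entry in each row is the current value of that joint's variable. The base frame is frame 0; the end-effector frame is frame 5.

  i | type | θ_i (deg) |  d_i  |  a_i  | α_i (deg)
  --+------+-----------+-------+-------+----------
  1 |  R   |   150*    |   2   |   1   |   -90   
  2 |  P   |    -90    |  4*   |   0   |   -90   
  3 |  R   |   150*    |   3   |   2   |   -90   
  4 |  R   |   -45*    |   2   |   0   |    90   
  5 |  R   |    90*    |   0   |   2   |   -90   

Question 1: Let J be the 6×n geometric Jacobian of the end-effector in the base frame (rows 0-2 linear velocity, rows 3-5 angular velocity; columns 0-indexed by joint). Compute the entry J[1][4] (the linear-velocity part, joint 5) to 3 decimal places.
-1.319

axis z_4 = (-0.7891,0.0474,0.6124); lever o_n−o_4 = (-0.8660,-1.5000,-1.0000)
cross product → J_v[:, 4] = (0.8712,-1.3195,1.2247)
J_ω[:, 4] = z_4
entry J[1][4] = -1.3195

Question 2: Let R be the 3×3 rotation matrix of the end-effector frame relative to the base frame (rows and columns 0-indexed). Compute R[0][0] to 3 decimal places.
End-effector x-axis (col 0 of R) = (-0.4330,-0.7500,-0.5000)
R[0][0] = -0.4330

-0.433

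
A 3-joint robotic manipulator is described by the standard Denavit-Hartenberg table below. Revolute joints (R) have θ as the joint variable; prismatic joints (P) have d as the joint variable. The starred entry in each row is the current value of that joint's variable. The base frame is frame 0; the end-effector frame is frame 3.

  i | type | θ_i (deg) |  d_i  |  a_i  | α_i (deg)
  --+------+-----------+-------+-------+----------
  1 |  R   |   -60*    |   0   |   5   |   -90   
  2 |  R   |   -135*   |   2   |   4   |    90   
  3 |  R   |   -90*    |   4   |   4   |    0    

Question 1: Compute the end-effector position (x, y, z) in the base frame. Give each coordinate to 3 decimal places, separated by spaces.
after link 1: o_1 = (2.5000, -4.3301, 0.0000)
after link 2: o_2 = (2.8178, -0.8806, 2.8284)
after link 3: o_3 = (-2.0605, -0.4311, 0.0000)

-2.060 -0.431 0.000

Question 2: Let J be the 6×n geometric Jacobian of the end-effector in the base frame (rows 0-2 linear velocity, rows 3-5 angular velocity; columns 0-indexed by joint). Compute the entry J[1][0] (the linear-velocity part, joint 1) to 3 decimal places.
-2.060

axis z_0 = ẑ; lever o_n−o_0 = (-2.0605,-0.4311,0.0000)
cross product → J_v[:, 0] = (0.4311,-2.0605,0.0000)
J_ω[:, 0] = z_0
entry J[1][0] = -2.0605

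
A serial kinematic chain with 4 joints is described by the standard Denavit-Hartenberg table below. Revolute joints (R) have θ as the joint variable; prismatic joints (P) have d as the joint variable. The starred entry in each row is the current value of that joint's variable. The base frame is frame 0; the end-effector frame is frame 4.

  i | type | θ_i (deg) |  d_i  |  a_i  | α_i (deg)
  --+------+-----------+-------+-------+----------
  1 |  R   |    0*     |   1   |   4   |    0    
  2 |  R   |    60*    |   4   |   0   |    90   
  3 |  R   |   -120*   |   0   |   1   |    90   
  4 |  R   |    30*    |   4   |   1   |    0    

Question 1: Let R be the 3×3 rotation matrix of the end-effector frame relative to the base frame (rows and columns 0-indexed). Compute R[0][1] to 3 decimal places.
End-effector y-axis (col 1 of R) = (0.8750,-0.2165,0.4330)
R[0][1] = 0.8750

0.875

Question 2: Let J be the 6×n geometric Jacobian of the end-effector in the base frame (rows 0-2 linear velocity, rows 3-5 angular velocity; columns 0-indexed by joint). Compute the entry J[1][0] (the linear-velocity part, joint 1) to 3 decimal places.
axis z_0 = ẑ; lever o_n−o_0 = (2.2345,-4.0580,5.3840)
cross product → J_v[:, 0] = (4.0580,2.2345,-0.0000)
J_ω[:, 0] = z_0
entry J[1][0] = 2.2345

2.234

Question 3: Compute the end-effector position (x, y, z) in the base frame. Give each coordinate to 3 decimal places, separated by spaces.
after link 1: o_1 = (4.0000, 0.0000, 1.0000)
after link 2: o_2 = (4.0000, 0.0000, 5.0000)
after link 3: o_3 = (3.7500, -0.4330, 4.1340)
after link 4: o_4 = (2.2345, -4.0580, 5.3840)

2.234 -4.058 5.384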